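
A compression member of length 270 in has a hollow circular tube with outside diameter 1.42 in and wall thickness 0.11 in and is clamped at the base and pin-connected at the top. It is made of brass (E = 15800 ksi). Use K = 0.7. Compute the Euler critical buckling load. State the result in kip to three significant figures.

P_cr ≈ 0.427 kip

Inner diameter d_i = 1.42 − 2×0.11 = 1.200 in
I = π(d_o⁴ − d_i⁴)/64 = π(1.42⁴ − 1.200⁴)/64 = 9.780×10^-2 in⁴
Effective length L_e = K·L = 0.7 × 270 = 189.0 in
P_cr = π²EI / L_e² = π² × 15800×10³ × 9.780×10^-2 / 189.0² = 426.9 lb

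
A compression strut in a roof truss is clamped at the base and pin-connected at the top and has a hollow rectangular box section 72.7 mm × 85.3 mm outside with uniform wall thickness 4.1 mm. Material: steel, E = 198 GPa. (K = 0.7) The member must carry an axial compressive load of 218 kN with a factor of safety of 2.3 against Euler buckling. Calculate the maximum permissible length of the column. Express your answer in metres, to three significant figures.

Inner dimensions: h_i = 85.3 − 2×4.1 = 77.10 mm, b_i = 72.7 − 2×4.1 = 64.50 mm
Weak-axis I_min = (h_o·b_o³ − h_i·b_i³)/12 with b_o = 72.7, b_i = 64.50 mm (shorter outer/inner sides).
I_min = (85.3×72.7³ − 77.10×64.50³)/12 = 1.007×10^6 mm⁴
I = 1.007×10^-6 m⁴
Required critical load P_cr = n·P = 2.3 × 218 = 501.4 kN = 5.014×10^5 N
From P_cr = π²EI/(K·L)²:  L = (1/K)·√(π²EI/P_cr) = (1/0.7)·√(π²×1.98×10^11×1.007×10^-6/5.014×10^5)
L = 2.83 m

L_max ≈ 2.83 m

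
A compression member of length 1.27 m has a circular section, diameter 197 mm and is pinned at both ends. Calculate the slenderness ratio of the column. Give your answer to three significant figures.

λ ≈ 25.8

For a solid circle r = d/4 = 197/4 = 49.25 mm
L_e = K·L = 1 × 1.27 m = 1.270 m = 1270.0 mm
λ = L_e / r_min = 1270.0 / 49.25 = 25.8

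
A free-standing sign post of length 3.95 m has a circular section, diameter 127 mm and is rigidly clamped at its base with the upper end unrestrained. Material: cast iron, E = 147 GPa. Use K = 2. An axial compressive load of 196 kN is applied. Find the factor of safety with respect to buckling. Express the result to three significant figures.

n ≈ 1.51

I = πd⁴/64 = π×127⁴/64 = 1.277×10^7 mm⁴
I = 1.277×10^7 mm⁴ = 1.277×10^-5 m⁴
Effective length L_e = K·L = 2 × 3.95 = 7.900 m
P_cr = π²EI / L_e² = π² × 147×10⁹ × 1.277×10^-5 / 7.900² = 2.969×10^5 N
Factor of safety n = P_cr / P = 296.86 / 196 = 1.51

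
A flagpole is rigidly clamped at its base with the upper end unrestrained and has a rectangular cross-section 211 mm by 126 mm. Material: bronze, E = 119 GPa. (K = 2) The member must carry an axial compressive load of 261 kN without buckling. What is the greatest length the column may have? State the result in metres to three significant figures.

L_max ≈ 6.29 m

Buckling occurs about the weak axis: I_min = h·b³/12 with b = 126 mm (the shorter side).
I_min = 211×126³/12 = 3.517×10^7 mm⁴
I = 3.517×10^-5 m⁴
At the buckling limit P_cr = P = 2.610×10^5 N
From P_cr = π²EI/(K·L)²:  L = (1/K)·√(π²EI/P_cr) = (1/2)·√(π²×1.19×10^11×3.517×10^-5/2.610×10^5)
L = 6.29 m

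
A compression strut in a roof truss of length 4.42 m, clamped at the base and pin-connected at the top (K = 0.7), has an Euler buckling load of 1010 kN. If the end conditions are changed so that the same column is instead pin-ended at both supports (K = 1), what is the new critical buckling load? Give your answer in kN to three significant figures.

P_cr ∝ 1/K², so P_cr,new = P_cr,old × (K_old/K_new)² = 1010 × (0.7/1)²
= 1010 × 0.4900 = 495 kN

P_cr ≈ 495 kN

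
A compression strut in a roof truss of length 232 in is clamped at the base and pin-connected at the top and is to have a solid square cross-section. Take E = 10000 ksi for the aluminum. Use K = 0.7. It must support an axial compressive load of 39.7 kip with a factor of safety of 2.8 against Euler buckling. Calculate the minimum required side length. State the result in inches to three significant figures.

a ≈ 4.35 in

Required P_cr = n·P = 2.8 × 39.7 = 111.2 kip
L_e = K·L = 0.7 × 232 = 162.4 in
Required I = P_cr·L_e²/(π²E) = 1.112×10^5 × 162.4² / (π² × 1.00×10^7) = 29.70 in⁴
Solid square: I = a⁴/12  ⇒  a = (12I)^(1/4) = (12×29.70)^(1/4) = 4.35 in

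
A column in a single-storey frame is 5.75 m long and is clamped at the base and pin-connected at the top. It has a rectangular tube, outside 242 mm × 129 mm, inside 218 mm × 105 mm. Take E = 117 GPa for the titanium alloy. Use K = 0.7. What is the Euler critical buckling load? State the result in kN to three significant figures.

P_cr ≈ 1590 kN

Weak-axis I_min = (h_o·b_o³ − h_i·b_i³)/12 with b_o = 129, b_i = 105.0 mm (shorter outer/inner sides).
I_min = (242×129³ − 218.0×105.0³)/12 = 2.226×10^7 mm⁴
I = 2.226×10^7 mm⁴ = 2.226×10^-5 m⁴
Effective length L_e = K·L = 0.7 × 5.75 = 4.025 m
P_cr = π²EI / L_e² = π² × 117×10⁹ × 2.226×10^-5 / 4.025² = 1.587×10^6 N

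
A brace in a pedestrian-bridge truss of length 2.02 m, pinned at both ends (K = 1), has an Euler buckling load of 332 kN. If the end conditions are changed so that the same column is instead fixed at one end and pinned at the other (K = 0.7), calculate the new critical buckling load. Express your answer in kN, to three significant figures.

P_cr ∝ 1/K², so P_cr,new = P_cr,old × (K_old/K_new)² = 332 × (1/0.7)²
= 332 × 2.041 = 678 kN

P_cr ≈ 678 kN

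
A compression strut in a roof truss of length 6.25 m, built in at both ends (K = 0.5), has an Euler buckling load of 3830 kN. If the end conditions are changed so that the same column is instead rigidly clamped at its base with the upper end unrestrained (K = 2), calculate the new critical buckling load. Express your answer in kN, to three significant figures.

P_cr ∝ 1/K², so P_cr,new = P_cr,old × (K_old/K_new)² = 3830 × (0.5/2)²
= 3830 × 0.06250 = 239 kN

P_cr ≈ 239 kN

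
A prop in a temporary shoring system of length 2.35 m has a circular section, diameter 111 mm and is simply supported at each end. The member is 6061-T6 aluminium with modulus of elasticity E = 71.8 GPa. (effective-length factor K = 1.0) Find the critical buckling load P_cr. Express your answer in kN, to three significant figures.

P_cr ≈ 956 kN

I = πd⁴/64 = π×111⁴/64 = 7.452×10^6 mm⁴
I = 7.452×10^6 mm⁴ = 7.452×10^-6 m⁴
Effective length L_e = K·L = 1 × 2.35 = 2.350 m
P_cr = π²EI / L_e² = π² × 71.8×10⁹ × 7.452×10^-6 / 2.350² = 9.562×10^5 N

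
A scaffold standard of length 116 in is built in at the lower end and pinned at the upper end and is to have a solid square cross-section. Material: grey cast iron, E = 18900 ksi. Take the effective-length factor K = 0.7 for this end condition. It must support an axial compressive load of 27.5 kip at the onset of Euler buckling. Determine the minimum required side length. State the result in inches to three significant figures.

L_e = K·L = 0.7 × 116 = 81.20 in
Required I = P_cr·L_e²/(π²E) = 2.750×10^4 × 81.20² / (π² × 1.89×10^7) = 0.9720 in⁴
Solid square: I = a⁴/12  ⇒  a = (12I)^(1/4) = (12×0.9720)^(1/4) = 1.85 in

a ≈ 1.85 in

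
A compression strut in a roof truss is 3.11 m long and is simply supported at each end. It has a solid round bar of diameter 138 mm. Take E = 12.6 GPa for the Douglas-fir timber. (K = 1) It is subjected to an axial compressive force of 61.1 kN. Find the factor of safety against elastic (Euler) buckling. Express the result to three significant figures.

I = πd⁴/64 = π×138⁴/64 = 1.780×10^7 mm⁴
I = 1.780×10^7 mm⁴ = 1.780×10^-5 m⁴
Effective length L_e = K·L = 1 × 3.11 = 3.110 m
P_cr = π²EI / L_e² = π² × 12.6×10⁹ × 1.780×10^-5 / 3.110² = 2.289×10^5 N
Factor of safety n = P_cr / P = 228.89 / 61.1 = 3.75

n ≈ 3.75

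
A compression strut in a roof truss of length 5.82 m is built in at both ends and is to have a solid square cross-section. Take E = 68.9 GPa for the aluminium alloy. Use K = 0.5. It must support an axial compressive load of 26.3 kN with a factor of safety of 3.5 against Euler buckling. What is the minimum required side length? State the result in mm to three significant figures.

a ≈ 60.9 mm

Required P_cr = n·P = 3.5 × 26.3 = 92.05 kN
L_e = K·L = 0.5 × 5.82 = 2.910 m
Required I = P_cr·L_e²/(π²E) = 9.205×10^4 × 2.910² / (π² × 6.89×10^10) = 1.146×10^-6 m⁴
I_req = 1.146×10^6 mm⁴
Solid square: I = a⁴/12  ⇒  a = (12I)^(1/4) = (12×1.146×10^6)^(1/4) = 60.9 mm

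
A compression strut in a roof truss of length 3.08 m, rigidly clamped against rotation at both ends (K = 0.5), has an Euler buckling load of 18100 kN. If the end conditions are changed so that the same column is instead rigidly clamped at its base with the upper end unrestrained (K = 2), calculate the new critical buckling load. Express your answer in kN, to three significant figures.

P_cr ∝ 1/K², so P_cr,new = P_cr,old × (K_old/K_new)² = 18100 × (0.5/2)²
= 18100 × 0.06250 = 1130 kN

P_cr ≈ 1130 kN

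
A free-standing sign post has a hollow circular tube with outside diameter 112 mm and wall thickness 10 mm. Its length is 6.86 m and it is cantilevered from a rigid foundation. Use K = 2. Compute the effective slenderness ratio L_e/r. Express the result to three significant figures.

Inner diameter d_i = 112 − 2×10 = 92.00 mm
I = π(d_o⁴ − d_i⁴)/64 = π(112⁴ − 92.00⁴)/64 = 4.207×10^6 mm⁴
A = 3.204×10^3 mm²;  r_min = √(I/A) = √(4.207×10^6/3.204×10^3) = 36.24 mm
L_e = K·L = 2 × 6.86 m = 13.72 m = 13720 mm
λ = L_e / r_min = 13720 / 36.24 = 379

λ ≈ 379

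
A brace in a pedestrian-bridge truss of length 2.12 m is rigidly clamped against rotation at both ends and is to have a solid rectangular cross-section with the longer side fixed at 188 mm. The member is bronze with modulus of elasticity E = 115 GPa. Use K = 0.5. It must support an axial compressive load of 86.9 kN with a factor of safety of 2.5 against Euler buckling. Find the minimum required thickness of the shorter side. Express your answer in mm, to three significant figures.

b ≈ 23.9 mm

Required P_cr = n·P = 2.5 × 86.9 = 217.2 kN
L_e = K·L = 0.5 × 2.12 = 1.060 m
Required I = P_cr·L_e²/(π²E) = 2.172×10^5 × 1.060² / (π² × 1.15×10^11) = 2.151×10^-7 m⁴
I_req = 2.151×10^5 mm⁴
Rectangle, weak axis: I_min = h·b³/12 with h = 188 mm fixed  ⇒  b = (12I/h)^(1/3) = 23.9 mm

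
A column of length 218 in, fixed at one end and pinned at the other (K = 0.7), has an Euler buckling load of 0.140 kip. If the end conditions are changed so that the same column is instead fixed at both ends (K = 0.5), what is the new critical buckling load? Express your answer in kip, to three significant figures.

P_cr ≈ 0.274 kip

P_cr ∝ 1/K², so P_cr,new = P_cr,old × (K_old/K_new)² = 0.140 × (0.7/0.5)²
= 0.140 × 1.960 = 0.274 kip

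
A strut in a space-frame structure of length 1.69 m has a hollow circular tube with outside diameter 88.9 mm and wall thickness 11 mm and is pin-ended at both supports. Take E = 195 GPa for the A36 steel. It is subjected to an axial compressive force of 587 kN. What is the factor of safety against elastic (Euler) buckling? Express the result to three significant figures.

Inner diameter d_i = 88.9 − 2×11 = 66.90 mm
I = π(d_o⁴ − d_i⁴)/64 = π(88.9⁴ − 66.90⁴)/64 = 2.083×10^6 mm⁴
I = 2.083×10^6 mm⁴ = 2.083×10^-6 m⁴
Effective length L_e = K·L = 1 × 1.69 = 1.690 m
P_cr = π²EI / L_e² = π² × 195×10⁹ × 2.083×10^-6 / 1.690² = 1.403×10^6 N
Factor of safety n = P_cr / P = 1403.5 / 587 = 2.39

n ≈ 2.39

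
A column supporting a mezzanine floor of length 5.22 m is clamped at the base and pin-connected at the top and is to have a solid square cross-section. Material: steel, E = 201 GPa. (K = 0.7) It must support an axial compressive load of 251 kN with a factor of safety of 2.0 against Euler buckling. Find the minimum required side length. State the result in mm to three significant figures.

Required P_cr = n·P = 2.0 × 251 = 502.0 kN
L_e = K·L = 0.7 × 5.22 = 3.654 m
Required I = P_cr·L_e²/(π²E) = 5.020×10^5 × 3.654² / (π² × 2.01×10^11) = 3.379×10^-6 m⁴
I_req = 3.379×10^6 mm⁴
Solid square: I = a⁴/12  ⇒  a = (12I)^(1/4) = (12×3.379×10^6)^(1/4) = 79.8 mm

a ≈ 79.8 mm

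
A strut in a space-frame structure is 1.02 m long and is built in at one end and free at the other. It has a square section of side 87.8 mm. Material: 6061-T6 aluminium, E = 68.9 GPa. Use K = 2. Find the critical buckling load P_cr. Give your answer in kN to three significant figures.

P_cr ≈ 809 kN

I = a⁴/12 = 87.8⁴/12 = 4.952×10^6 mm⁴
I = 4.952×10^6 mm⁴ = 4.952×10^-6 m⁴
Effective length L_e = K·L = 2 × 1.02 = 2.040 m
P_cr = π²EI / L_e² = π² × 68.9×10⁹ × 4.952×10^-6 / 2.040² = 8.092×10^5 N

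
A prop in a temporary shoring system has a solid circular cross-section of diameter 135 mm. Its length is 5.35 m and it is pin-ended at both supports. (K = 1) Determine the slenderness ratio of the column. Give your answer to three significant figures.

λ ≈ 159

For a solid circle r = d/4 = 135/4 = 33.75 mm
L_e = K·L = 1 × 5.35 m = 5.350 m = 5350.0 mm
λ = L_e / r_min = 5350.0 / 33.75 = 159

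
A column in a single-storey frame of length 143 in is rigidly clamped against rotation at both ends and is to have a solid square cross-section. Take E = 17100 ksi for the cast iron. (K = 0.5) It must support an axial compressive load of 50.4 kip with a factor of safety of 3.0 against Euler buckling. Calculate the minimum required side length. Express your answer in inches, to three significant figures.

Required P_cr = n·P = 3.0 × 50.4 = 151.2 kip
L_e = K·L = 0.5 × 143 = 71.50 in
Required I = P_cr·L_e²/(π²E) = 1.512×10^5 × 71.50² / (π² × 1.71×10^7) = 4.580 in⁴
Solid square: I = a⁴/12  ⇒  a = (12I)^(1/4) = (12×4.580)^(1/4) = 2.72 in

a ≈ 2.72 in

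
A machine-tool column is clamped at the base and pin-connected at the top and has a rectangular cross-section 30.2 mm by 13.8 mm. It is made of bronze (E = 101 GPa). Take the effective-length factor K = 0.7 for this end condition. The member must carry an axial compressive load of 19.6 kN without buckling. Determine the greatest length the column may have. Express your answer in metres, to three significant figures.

L_max ≈ 0.829 m

Buckling occurs about the weak axis: I_min = h·b³/12 with b = 13.8 mm (the shorter side).
I_min = 30.2×13.8³/12 = 6.614×10^3 mm⁴
I = 6.614×10^-9 m⁴
At the buckling limit P_cr = P = 1.960×10^4 N
From P_cr = π²EI/(K·L)²:  L = (1/K)·√(π²EI/P_cr) = (1/0.7)·√(π²×1.01×10^11×6.614×10^-9/1.960×10^4)
L = 0.829 m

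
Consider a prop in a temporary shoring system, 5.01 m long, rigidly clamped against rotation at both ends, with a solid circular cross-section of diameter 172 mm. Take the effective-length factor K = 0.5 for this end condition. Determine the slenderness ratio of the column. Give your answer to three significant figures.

λ ≈ 58.3

I = πd⁴/64 = π×172⁴/64 = 4.296×10^7 mm⁴
A = 2.324×10^4 mm²;  r_min = √(I/A) = √(4.296×10^7/2.324×10^4) = 43.00 mm
L_e = K·L = 0.5 × 5.01 m = 2.505 m = 2505.0 mm
λ = L_e / r_min = 2505.0 / 43.00 = 58.3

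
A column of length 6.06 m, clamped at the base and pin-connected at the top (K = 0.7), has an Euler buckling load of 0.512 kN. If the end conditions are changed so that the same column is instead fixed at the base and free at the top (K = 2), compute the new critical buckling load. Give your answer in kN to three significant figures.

P_cr ≈ 0.0627 kN

P_cr ∝ 1/K², so P_cr,new = P_cr,old × (K_old/K_new)² = 0.512 × (0.7/2)²
= 0.512 × 0.1225 = 0.0627 kN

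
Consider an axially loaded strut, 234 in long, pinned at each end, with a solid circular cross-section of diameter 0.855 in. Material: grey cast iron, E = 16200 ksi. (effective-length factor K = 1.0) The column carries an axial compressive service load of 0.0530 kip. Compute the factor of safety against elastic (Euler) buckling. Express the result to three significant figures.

I = πd⁴/64 = π×0.855⁴/64 = 2.623×10^-2 in⁴
Effective length L_e = K·L = 1 × 234 = 234.0 in
P_cr = π²EI / L_e² = π² × 16200×10³ × 2.623×10^-2 / 234.0² = 76.60 lb
Factor of safety n = P_cr / P = 0.076598 / 0.0530 = 1.45

n ≈ 1.45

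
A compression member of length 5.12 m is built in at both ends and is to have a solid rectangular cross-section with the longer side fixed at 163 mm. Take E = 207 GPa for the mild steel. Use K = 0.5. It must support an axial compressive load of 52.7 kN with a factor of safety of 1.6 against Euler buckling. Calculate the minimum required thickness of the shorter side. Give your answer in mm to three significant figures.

Required P_cr = n·P = 1.6 × 52.7 = 84.32 kN
L_e = K·L = 0.5 × 5.12 = 2.560 m
Required I = P_cr·L_e²/(π²E) = 8.432×10^4 × 2.560² / (π² × 2.07×10^11) = 2.705×10^-7 m⁴
I_req = 2.705×10^5 mm⁴
Rectangle, weak axis: I_min = h·b³/12 with h = 163 mm fixed  ⇒  b = (12I/h)^(1/3) = 27.1 mm

b ≈ 27.1 mm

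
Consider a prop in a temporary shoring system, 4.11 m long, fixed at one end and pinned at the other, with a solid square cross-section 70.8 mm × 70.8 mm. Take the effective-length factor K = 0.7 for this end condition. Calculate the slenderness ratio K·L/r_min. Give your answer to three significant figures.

λ ≈ 141

I = a⁴/12 = 70.8⁴/12 = 2.094×10^6 mm⁴
A = 5.013×10^3 mm²;  r_min = √(I/A) = √(2.094×10^6/5.013×10^3) = 20.44 mm
L_e = K·L = 0.7 × 4.11 m = 2.877 m = 2877.0 mm
λ = L_e / r_min = 2877.0 / 20.44 = 141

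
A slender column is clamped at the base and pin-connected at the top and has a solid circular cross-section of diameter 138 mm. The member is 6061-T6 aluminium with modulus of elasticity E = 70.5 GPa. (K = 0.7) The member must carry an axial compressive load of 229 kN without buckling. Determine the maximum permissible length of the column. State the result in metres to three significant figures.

L_max ≈ 10.5 m

I = πd⁴/64 = π×138⁴/64 = 1.780×10^7 mm⁴
I = 1.780×10^-5 m⁴
At the buckling limit P_cr = P = 2.290×10^5 N
From P_cr = π²EI/(K·L)²:  L = (1/K)·√(π²EI/P_cr) = (1/0.7)·√(π²×7.05×10^10×1.780×10^-5/2.290×10^5)
L = 10.5 m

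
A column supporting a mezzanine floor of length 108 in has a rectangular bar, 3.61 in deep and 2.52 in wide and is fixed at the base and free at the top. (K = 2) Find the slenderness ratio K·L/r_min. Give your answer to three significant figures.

For a rectangle r_min = b/√12 = 2.52/√12 = 0.7275 in
L_e = K·L = 2 × 108 = 216.0 in
λ = L_e / r_min = 216.00 / 0.7275 = 297

λ ≈ 297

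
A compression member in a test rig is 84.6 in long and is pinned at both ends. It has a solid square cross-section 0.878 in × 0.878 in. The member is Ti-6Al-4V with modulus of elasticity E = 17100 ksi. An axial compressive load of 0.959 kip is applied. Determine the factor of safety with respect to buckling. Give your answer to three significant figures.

I = a⁴/12 = 0.878⁴/12 = 4.952×10^-2 in⁴
Effective length L_e = K·L = 1 × 84.6 = 84.60 in
P_cr = π²EI / L_e² = π² × 17100×10³ × 4.952×10^-2 / 84.60² = 1.168×10^3 lb
Factor of safety n = P_cr / P = 1.1678 / 0.959 = 1.22

n ≈ 1.22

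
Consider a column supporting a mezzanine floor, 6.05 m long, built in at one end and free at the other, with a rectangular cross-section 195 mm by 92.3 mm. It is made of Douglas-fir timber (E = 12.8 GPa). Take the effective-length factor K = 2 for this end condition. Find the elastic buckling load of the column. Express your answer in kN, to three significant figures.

Buckling occurs about the weak axis: I_min = h·b³/12 with b = 92.3 mm (the shorter side).
I_min = 195×92.3³/12 = 1.278×10^7 mm⁴
I = 1.278×10^7 mm⁴ = 1.278×10^-5 m⁴
Effective length L_e = K·L = 2 × 6.05 = 12.10 m
P_cr = π²EI / L_e² = π² × 12.8×10⁹ × 1.278×10^-5 / 12.10² = 1.103×10^4 N

P_cr ≈ 11.0 kN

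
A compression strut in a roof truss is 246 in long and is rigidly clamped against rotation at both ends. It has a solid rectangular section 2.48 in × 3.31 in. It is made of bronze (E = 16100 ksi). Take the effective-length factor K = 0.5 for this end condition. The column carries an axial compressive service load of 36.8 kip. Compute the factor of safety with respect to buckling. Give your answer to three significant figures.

Buckling occurs about the weak axis: I_min = h·b³/12 with b = 2.48 in (the shorter side).
I_min = 3.31×2.48³/12 = 4.207 in⁴
Effective length L_e = K·L = 0.5 × 246 = 123.0 in
P_cr = π²EI / L_e² = π² × 16100×10³ × 4.207 / 123.0² = 4.419×10^4 lb
Factor of safety n = P_cr / P = 44.189 / 36.8 = 1.20

n ≈ 1.20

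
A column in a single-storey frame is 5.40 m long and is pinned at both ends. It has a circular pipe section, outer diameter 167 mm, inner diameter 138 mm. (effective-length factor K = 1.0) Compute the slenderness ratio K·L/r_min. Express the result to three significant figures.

d_o = 167 mm, d_i = 138 mm
I = π(d_o⁴ − d_i⁴)/64 = π(167⁴ − 138.0⁴)/64 = 2.038×10^7 mm⁴
A = 6.947×10^3 mm²;  r_min = √(I/A) = √(2.038×10^7/6.947×10^3) = 54.16 mm
L_e = K·L = 1 × 5.40 m = 5.400 m = 5400.0 mm
λ = L_e / r_min = 5400.0 / 54.16 = 99.7

λ ≈ 99.7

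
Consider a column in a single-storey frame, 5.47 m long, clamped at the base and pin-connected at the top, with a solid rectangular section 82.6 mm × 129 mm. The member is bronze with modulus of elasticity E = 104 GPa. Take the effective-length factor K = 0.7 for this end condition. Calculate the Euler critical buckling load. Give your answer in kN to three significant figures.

Buckling occurs about the weak axis: I_min = h·b³/12 with b = 82.6 mm (the shorter side).
I_min = 129×82.6³/12 = 6.058×10^6 mm⁴
I = 6.058×10^6 mm⁴ = 6.058×10^-6 m⁴
Effective length L_e = K·L = 0.7 × 5.47 = 3.829 m
P_cr = π²EI / L_e² = π² × 104×10⁹ × 6.058×10^-6 / 3.829² = 4.241×10^5 N

P_cr ≈ 424 kN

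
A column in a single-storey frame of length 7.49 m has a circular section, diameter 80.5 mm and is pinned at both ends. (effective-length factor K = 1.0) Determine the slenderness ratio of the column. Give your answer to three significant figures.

λ ≈ 372

I = πd⁴/64 = π×80.5⁴/64 = 2.061×10^6 mm⁴
A = 5.090×10^3 mm²;  r_min = √(I/A) = √(2.061×10^6/5.090×10^3) = 20.12 mm
L_e = K·L = 1 × 7.49 m = 7.490 m = 7490.0 mm
λ = L_e / r_min = 7490.0 / 20.12 = 372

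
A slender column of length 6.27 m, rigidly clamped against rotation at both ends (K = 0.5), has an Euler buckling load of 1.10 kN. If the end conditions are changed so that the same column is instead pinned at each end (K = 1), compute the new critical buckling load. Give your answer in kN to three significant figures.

P_cr ∝ 1/K², so P_cr,new = P_cr,old × (K_old/K_new)² = 1.10 × (0.5/1)²
= 1.10 × 0.2500 = 0.275 kN

P_cr ≈ 0.275 kN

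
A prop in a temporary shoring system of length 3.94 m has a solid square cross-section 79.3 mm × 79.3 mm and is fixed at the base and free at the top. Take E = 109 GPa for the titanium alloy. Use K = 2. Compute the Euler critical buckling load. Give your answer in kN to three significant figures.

P_cr ≈ 57.1 kN

I = a⁴/12 = 79.3⁴/12 = 3.295×10^6 mm⁴
I = 3.295×10^6 mm⁴ = 3.295×10^-6 m⁴
Effective length L_e = K·L = 2 × 3.94 = 7.880 m
P_cr = π²EI / L_e² = π² × 109×10⁹ × 3.295×10^-6 / 7.880² = 5.709×10^4 N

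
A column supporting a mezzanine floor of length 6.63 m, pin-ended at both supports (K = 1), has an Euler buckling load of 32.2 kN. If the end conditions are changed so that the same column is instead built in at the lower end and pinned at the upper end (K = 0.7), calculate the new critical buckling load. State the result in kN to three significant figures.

P_cr ∝ 1/K², so P_cr,new = P_cr,old × (K_old/K_new)² = 32.2 × (1/0.7)²
= 32.2 × 2.041 = 65.7 kN

P_cr ≈ 65.7 kN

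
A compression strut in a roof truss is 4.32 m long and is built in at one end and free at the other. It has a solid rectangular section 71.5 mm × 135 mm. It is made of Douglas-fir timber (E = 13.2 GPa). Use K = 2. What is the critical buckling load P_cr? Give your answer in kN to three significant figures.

Buckling occurs about the weak axis: I_min = h·b³/12 with b = 71.5 mm (the shorter side).
I_min = 135×71.5³/12 = 4.112×10^6 mm⁴
I = 4.112×10^6 mm⁴ = 4.112×10^-6 m⁴
Effective length L_e = K·L = 2 × 4.32 = 8.640 m
P_cr = π²EI / L_e² = π² × 13.2×10⁹ × 4.112×10^-6 / 8.640² = 7.177×10^3 N

P_cr ≈ 7.18 kN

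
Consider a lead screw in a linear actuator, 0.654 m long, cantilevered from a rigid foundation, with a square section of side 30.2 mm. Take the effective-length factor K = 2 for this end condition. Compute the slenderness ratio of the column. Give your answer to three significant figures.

λ ≈ 150

For a square r = a/√12 = 30.2/√12 = 8.718 mm
L_e = K·L = 2 × 0.654 m = 1.308 m = 1308.0 mm
λ = L_e / r_min = 1308.0 / 8.718 = 150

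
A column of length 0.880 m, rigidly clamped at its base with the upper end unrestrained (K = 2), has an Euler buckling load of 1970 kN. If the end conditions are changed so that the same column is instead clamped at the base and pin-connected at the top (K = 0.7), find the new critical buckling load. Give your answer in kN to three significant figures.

P_cr ≈ 16100 kN

P_cr ∝ 1/K², so P_cr,new = P_cr,old × (K_old/K_new)² = 1970 × (2/0.7)²
= 1970 × 8.163 = 16100 kN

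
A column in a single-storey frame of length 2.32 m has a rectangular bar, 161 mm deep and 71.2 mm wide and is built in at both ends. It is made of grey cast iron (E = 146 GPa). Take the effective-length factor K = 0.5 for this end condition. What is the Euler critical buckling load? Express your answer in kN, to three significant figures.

P_cr ≈ 5190 kN

Buckling occurs about the weak axis: I_min = h·b³/12 with b = 71.2 mm (the shorter side).
I_min = 161×71.2³/12 = 4.843×10^6 mm⁴
I = 4.843×10^6 mm⁴ = 4.843×10^-6 m⁴
Effective length L_e = K·L = 0.5 × 2.32 = 1.160 m
P_cr = π²EI / L_e² = π² × 146×10⁹ × 4.843×10^-6 / 1.160² = 5.186×10^6 N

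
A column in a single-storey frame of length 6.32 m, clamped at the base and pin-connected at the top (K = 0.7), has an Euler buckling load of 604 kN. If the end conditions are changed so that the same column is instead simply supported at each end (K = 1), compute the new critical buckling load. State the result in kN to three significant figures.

P_cr ≈ 296 kN

P_cr ∝ 1/K², so P_cr,new = P_cr,old × (K_old/K_new)² = 604 × (0.7/1)²
= 604 × 0.4900 = 296 kN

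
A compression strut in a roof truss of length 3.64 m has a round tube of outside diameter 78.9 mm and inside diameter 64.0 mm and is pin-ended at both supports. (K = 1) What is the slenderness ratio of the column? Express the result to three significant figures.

λ ≈ 143

d_o = 78.9 mm, d_i = 64.0 mm
I = π(d_o⁴ − d_i⁴)/64 = π(78.9⁴ − 64.00⁴)/64 = 1.079×10^6 mm⁴
A = 1.672×10^3 mm²;  r_min = √(I/A) = √(1.079×10^6/1.672×10^3) = 25.40 mm
L_e = K·L = 1 × 3.64 m = 3.640 m = 3640.0 mm
λ = L_e / r_min = 3640.0 / 25.40 = 143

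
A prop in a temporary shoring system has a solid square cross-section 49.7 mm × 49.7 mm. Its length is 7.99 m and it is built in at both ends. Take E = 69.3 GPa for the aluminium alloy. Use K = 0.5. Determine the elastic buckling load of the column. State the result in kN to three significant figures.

I = a⁴/12 = 49.7⁴/12 = 5.084×10^5 mm⁴
I = 5.084×10^5 mm⁴ = 5.084×10^-7 m⁴
Effective length L_e = K·L = 0.5 × 7.99 = 3.995 m
P_cr = π²EI / L_e² = π² × 69.3×10⁹ × 5.084×10^-7 / 3.995² = 2.179×10^4 N

P_cr ≈ 21.8 kN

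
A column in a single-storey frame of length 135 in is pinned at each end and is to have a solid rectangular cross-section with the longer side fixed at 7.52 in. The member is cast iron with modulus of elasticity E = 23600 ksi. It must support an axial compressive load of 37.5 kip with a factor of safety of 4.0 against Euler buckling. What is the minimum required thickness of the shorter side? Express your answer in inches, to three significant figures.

Required P_cr = n·P = 4.0 × 37.5 = 150.0 kip
L_e = K·L = 1 × 135 = 135.0 in
Required I = P_cr·L_e²/(π²E) = 1.500×10^5 × 135.0² / (π² × 2.36×10^7) = 11.74 in⁴
Rectangle, weak axis: I_min = h·b³/12 with h = 7.52 in fixed  ⇒  b = (12I/h)^(1/3) = 2.66 in

b ≈ 2.66 in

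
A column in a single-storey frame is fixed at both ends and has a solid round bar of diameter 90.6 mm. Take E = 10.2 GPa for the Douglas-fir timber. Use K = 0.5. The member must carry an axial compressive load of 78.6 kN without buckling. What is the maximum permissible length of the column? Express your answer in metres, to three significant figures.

I = πd⁴/64 = π×90.6⁴/64 = 3.307×10^6 mm⁴
I = 3.307×10^-6 m⁴
At the buckling limit P_cr = P = 7.860×10^4 N
From P_cr = π²EI/(K·L)²:  L = (1/K)·√(π²EI/P_cr) = (1/0.5)·√(π²×1.02×10^10×3.307×10^-6/7.860×10^4)
L = 4.12 m

L_max ≈ 4.12 m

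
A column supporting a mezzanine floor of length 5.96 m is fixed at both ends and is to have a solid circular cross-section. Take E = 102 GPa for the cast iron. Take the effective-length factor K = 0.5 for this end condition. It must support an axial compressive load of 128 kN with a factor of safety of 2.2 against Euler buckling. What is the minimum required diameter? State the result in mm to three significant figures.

Required P_cr = n·P = 2.2 × 128 = 281.6 kN
L_e = K·L = 0.5 × 5.96 = 2.980 m
Required I = P_cr·L_e²/(π²E) = 2.816×10^5 × 2.980² / (π² × 1.02×10^11) = 2.484×10^-6 m⁴
I_req = 2.484×10^6 mm⁴
Solid circle: I = πd⁴/64  ⇒  d = (64I/π)^(1/4) = (64×2.484×10^6/π)^(1/4) = 84.3 mm

d ≈ 84.3 mm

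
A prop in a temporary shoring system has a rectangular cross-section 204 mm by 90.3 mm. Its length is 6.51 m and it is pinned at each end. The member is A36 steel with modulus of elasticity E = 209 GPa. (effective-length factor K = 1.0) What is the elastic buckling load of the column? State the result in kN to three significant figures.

P_cr ≈ 609 kN

Buckling occurs about the weak axis: I_min = h·b³/12 with b = 90.3 mm (the shorter side).
I_min = 204×90.3³/12 = 1.252×10^7 mm⁴
I = 1.252×10^7 mm⁴ = 1.252×10^-5 m⁴
Effective length L_e = K·L = 1 × 6.51 = 6.510 m
P_cr = π²EI / L_e² = π² × 209×10⁹ × 1.252×10^-5 / 6.510² = 6.093×10^5 N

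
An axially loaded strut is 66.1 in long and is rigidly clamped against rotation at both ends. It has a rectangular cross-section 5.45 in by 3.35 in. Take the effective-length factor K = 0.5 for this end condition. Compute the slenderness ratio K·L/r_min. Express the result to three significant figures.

For a rectangle r_min = b/√12 = 3.35/√12 = 0.9671 in
L_e = K·L = 0.5 × 66.1 = 33.05 in
λ = L_e / r_min = 33.050 / 0.9671 = 34.2

λ ≈ 34.2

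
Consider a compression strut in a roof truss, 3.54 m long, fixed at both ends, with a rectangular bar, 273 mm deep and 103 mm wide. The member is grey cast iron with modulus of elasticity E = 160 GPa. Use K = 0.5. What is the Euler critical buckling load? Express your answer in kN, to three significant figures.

P_cr ≈ 12500 kN

Buckling occurs about the weak axis: I_min = h·b³/12 with b = 103 mm (the shorter side).
I_min = 273×103³/12 = 2.486×10^7 mm⁴
I = 2.486×10^7 mm⁴ = 2.486×10^-5 m⁴
Effective length L_e = K·L = 0.5 × 3.54 = 1.770 m
P_cr = π²EI / L_e² = π² × 160×10⁹ × 2.486×10^-5 / 1.770² = 1.253×10^7 N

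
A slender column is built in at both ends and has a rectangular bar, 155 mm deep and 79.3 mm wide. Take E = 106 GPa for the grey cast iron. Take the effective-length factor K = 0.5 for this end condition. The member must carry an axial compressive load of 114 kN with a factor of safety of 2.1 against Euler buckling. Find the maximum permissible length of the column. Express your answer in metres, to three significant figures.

L_max ≈ 10.6 m

Buckling occurs about the weak axis: I_min = h·b³/12 with b = 79.3 mm (the shorter side).
I_min = 155×79.3³/12 = 6.441×10^6 mm⁴
I = 6.441×10^-6 m⁴
Required critical load P_cr = n·P = 2.1 × 114 = 239.4 kN = 2.394×10^5 N
From P_cr = π²EI/(K·L)²:  L = (1/K)·√(π²EI/P_cr) = (1/0.5)·√(π²×1.06×10^11×6.441×10^-6/2.394×10^5)
L = 10.6 m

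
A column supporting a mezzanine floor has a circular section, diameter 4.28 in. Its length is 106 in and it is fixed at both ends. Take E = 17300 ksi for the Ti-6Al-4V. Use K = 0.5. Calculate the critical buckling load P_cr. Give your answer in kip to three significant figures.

I = πd⁴/64 = π×4.28⁴/64 = 16.47 in⁴
Effective length L_e = K·L = 0.5 × 106 = 53.00 in
P_cr = π²EI / L_e² = π² × 17300×10³ × 16.47 / 53.00² = 1.001×10^6 lb

P_cr ≈ 1000 kip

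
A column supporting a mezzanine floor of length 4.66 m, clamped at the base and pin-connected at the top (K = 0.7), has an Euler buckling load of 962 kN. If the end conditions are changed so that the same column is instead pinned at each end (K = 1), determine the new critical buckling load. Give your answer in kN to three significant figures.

P_cr ∝ 1/K², so P_cr,new = P_cr,old × (K_old/K_new)² = 962 × (0.7/1)²
= 962 × 0.4900 = 471 kN

P_cr ≈ 471 kN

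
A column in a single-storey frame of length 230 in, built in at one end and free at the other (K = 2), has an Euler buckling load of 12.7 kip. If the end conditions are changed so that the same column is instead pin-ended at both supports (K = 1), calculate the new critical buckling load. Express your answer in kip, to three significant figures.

P_cr ∝ 1/K², so P_cr,new = P_cr,old × (K_old/K_new)² = 12.7 × (2/1)²
= 12.7 × 4.000 = 50.8 kip

P_cr ≈ 50.8 kip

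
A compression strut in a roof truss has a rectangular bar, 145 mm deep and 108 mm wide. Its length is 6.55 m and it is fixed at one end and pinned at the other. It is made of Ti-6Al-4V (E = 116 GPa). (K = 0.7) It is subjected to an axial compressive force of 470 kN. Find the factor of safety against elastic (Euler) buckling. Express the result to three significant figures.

n ≈ 1.76

Buckling occurs about the weak axis: I_min = h·b³/12 with b = 108 mm (the shorter side).
I_min = 145×108³/12 = 1.522×10^7 mm⁴
I = 1.522×10^7 mm⁴ = 1.522×10^-5 m⁴
Effective length L_e = K·L = 0.7 × 6.55 = 4.585 m
P_cr = π²EI / L_e² = π² × 116×10⁹ × 1.522×10^-5 / 4.585² = 8.290×10^5 N
Factor of safety n = P_cr / P = 828.97 / 470 = 1.76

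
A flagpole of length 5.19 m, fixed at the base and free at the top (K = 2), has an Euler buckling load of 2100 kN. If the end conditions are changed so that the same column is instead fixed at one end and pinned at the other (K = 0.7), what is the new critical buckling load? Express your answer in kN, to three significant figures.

P_cr ≈ 17100 kN

P_cr ∝ 1/K², so P_cr,new = P_cr,old × (K_old/K_new)² = 2100 × (2/0.7)²
= 2100 × 8.163 = 17100 kN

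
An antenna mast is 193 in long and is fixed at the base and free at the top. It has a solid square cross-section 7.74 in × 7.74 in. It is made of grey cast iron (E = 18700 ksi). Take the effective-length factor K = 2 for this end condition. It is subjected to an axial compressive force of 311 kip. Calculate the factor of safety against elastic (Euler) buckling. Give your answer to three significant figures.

n ≈ 1.19

I = a⁴/12 = 7.74⁴/12 = 299.1 in⁴
Effective length L_e = K·L = 2 × 193 = 386.0 in
P_cr = π²EI / L_e² = π² × 18700×10³ × 299.1 / 386.0² = 3.705×10^5 lb
Factor of safety n = P_cr / P = 370.47 / 311 = 1.19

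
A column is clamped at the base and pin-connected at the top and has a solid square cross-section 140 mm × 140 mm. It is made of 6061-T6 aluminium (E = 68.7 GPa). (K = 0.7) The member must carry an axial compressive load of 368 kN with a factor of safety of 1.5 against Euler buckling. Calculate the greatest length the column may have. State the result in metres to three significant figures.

L_max ≈ 8.96 m

I = a⁴/12 = 140⁴/12 = 3.201×10^7 mm⁴
I = 3.201×10^-5 m⁴
Required critical load P_cr = n·P = 1.5 × 368 = 552.0 kN = 5.520×10^5 N
From P_cr = π²EI/(K·L)²:  L = (1/K)·√(π²EI/P_cr) = (1/0.7)·√(π²×6.87×10^10×3.201×10^-5/5.520×10^5)
L = 8.96 m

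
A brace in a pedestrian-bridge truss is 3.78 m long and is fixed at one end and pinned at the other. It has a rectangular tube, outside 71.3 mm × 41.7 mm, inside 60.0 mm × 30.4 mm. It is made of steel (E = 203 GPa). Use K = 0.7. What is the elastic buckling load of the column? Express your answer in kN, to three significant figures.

Weak-axis I_min = (h_o·b_o³ − h_i·b_i³)/12 with b_o = 41.7, b_i = 30.40 mm (shorter outer/inner sides).
I_min = (71.3×41.7³ − 60.00×30.40³)/12 = 2.904×10^5 mm⁴
I = 2.904×10^5 mm⁴ = 2.904×10^-7 m⁴
Effective length L_e = K·L = 0.7 × 3.78 = 2.646 m
P_cr = π²EI / L_e² = π² × 203×10⁹ × 2.904×10^-7 / 2.646² = 8.309×10^4 N

P_cr ≈ 83.1 kN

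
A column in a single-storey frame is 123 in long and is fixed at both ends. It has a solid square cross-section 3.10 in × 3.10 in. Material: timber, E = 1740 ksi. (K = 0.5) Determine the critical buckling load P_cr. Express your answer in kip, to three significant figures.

I = a⁴/12 = 3.10⁴/12 = 7.696 in⁴
Effective length L_e = K·L = 0.5 × 123 = 61.50 in
P_cr = π²EI / L_e² = π² × 1740×10³ × 7.696 / 61.50² = 3.494×10^4 lb

P_cr ≈ 34.9 kip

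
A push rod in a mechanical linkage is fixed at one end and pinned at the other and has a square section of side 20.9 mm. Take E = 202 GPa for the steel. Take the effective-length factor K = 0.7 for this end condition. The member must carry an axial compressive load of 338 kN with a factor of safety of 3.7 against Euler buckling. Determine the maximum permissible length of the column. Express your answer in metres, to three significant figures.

L_max ≈ 0.227 m

I = a⁴/12 = 20.9⁴/12 = 1.590×10^4 mm⁴
I = 1.590×10^-8 m⁴
Required critical load P_cr = n·P = 3.7 × 338 = 1251 kN = 1.251×10^6 N
From P_cr = π²EI/(K·L)²:  L = (1/K)·√(π²EI/P_cr) = (1/0.7)·√(π²×2.02×10^11×1.590×10^-8/1.251×10^6)
L = 0.227 m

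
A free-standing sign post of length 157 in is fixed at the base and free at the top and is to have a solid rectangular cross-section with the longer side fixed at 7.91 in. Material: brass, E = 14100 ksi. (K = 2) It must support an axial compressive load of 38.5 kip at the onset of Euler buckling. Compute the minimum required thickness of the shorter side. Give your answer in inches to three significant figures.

b ≈ 3.46 in

L_e = K·L = 2 × 157 = 314.0 in
Required I = P_cr·L_e²/(π²E) = 3.850×10^4 × 314.0² / (π² × 1.41×10^7) = 27.28 in⁴
Rectangle, weak axis: I_min = h·b³/12 with h = 7.91 in fixed  ⇒  b = (12I/h)^(1/3) = 3.46 in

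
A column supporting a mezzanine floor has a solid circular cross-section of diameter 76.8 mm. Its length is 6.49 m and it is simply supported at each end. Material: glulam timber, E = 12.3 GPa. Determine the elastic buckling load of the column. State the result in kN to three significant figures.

P_cr ≈ 4.92 kN

I = πd⁴/64 = π×76.8⁴/64 = 1.708×10^6 mm⁴
I = 1.708×10^6 mm⁴ = 1.708×10^-6 m⁴
Effective length L_e = K·L = 1 × 6.49 = 6.490 m
P_cr = π²EI / L_e² = π² × 12.3×10⁹ × 1.708×10^-6 / 6.490² = 4.922×10^3 N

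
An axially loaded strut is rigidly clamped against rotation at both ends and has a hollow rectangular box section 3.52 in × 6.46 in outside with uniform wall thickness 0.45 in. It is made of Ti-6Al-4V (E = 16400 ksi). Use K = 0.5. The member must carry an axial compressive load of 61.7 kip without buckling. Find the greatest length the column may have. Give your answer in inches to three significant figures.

L_max ≈ 399 in

Inner dimensions: h_i = 6.46 − 2×0.45 = 5.560 in, b_i = 3.52 − 2×0.45 = 2.620 in
Weak-axis I_min = (h_o·b_o³ − h_i·b_i³)/12 with b_o = 3.52, b_i = 2.620 in (shorter outer/inner sides).
I_min = (6.46×3.52³ − 5.560×2.620³)/12 = 15.15 in⁴
At the buckling limit P_cr = P = 6.170×10^4 lb
From P_cr = π²EI/(K·L)²:  L = (1/K)·√(π²EI/P_cr) = (1/0.5)·√(π²×1.64×10^7×15.15/6.170×10^4)
L = 399 in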